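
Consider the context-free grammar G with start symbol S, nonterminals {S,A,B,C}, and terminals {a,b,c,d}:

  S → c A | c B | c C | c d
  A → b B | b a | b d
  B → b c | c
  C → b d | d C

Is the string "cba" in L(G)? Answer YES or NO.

Convert to CNF:
  S -> T3 A | T3 B | T3 C | T3 T2
  A -> T0 B | T0 T1 | T0 T2
  B -> T0 T3 | c
  C -> T0 T2 | T2 C
  T0 -> b
  T1 -> a
  T2 -> d
  T3 -> c

CYK table (by increasing span):
  T[0,0] 'c' = {B,T3}  orig:{B}
  T[1,1] 'b' = {T0}  orig:{}
  T[2,2] 'a' = {T1}  orig:{}
  T[0,1] 'cb' = ∅
  T[1,2] 'ba' = {A}
  T[0,2] 'cba' = {S}

S ∈ T[0,2] ⇒ YES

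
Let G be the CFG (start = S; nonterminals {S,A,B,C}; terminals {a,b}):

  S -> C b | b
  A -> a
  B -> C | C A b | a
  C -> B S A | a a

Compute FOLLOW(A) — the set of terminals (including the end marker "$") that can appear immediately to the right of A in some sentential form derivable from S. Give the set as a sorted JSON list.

FIRST iteration:
[1]
  A via A→a: +{a}
  B via B→a: +{a}
  C via C→B S A: +{a}
  S via S→C b: +{a}
  S via S→b: +{b}
  S: {a,b}  A: {a}  B: {a}  C: {a}
[2] (no change)
  S: {a,b}  A: {a}  B: {a}  C: {a}

Compute FOLLOW by fixpoint:
initialize: $ ∈ FOLLOW(S)
iter 1:
  B→C A b: FOLLOW(C) ⊇ FIRST(A) = {a}; new: +{a}
  B→C A b: FOLLOW(A) ⊇ FIRST(b) = {b}; new: +{b}
  C→B S A: FOLLOW(B) ⊇ FIRST(S) = {a,b}; new: +{a,b}
  C→B S A: FOLLOW(S) ⊇ FIRST(A) = {a}; new: +{a}
  C→B S A: FOLLOW(A) ⊇ FOLLOW(C) ⊇ {a}; new: +{a}
  S→C b: FOLLOW(C) ⊇ FIRST(b) = {b}; new: +{b}
  FOLLOW[S]={$,a}  FOLLOW[A]={a,b}  FOLLOW[B]={a,b}  FOLLOW[C]={a,b}
iter 2: (stable)
  FOLLOW[S]={$,a}  FOLLOW[A]={a,b}  FOLLOW[B]={a,b}  FOLLOW[C]={a,b}

FOLLOW(A) = ["a", "b"]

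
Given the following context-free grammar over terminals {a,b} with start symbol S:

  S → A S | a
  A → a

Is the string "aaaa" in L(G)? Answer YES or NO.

CNF form of G:
  S -> A S | a
  A -> a

CYK table (by increasing span):
  [0..0]={A,S}  "a"
  [1..1]={A,S}  "a"
  [2..2]={A,S}  "a"
  [3..3]={A,S}  "a"
  [0..1]={S}  "aa"
  [1..2]={S}  "aa"
  [2..3]={S}  "aa"
  [0..2]={S}  "aaa"
  [1..3]={S}  "aaa"
  [0..3]={S}  "aaaa"

S ∈ T[0,3] ⇒ YES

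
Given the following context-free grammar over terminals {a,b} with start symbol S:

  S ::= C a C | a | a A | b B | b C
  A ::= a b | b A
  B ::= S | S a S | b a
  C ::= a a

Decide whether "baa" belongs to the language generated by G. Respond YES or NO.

Convert to CNF:
  S -> C X4 | T0 A | T1 B | T1 C | a
  A -> T0 T1 | T1 A
  B -> C X2 | S X3 | T0 A | T1 B | T1 C | T1 T0 | a
  C -> T0 T0
  T0 -> a
  T1 -> b
  X2 -> T0 C
  X3 -> T0 S
  X4 -> T0 C

CYK fill:
  [0..0]={T1}  "b"  orig:{}
  [1..1]={B,S,T0}  "a"  orig:{B,S}
  [2..2]={B,S,T0}  "a"  orig:{B,S}
  [0..1]={B,S}  "ba"
  [1..2]={C,X3}  "aa"  orig:{C}
  [0..2]={B,S}  "baa"

S ∈ T[0,2] ⇒ YES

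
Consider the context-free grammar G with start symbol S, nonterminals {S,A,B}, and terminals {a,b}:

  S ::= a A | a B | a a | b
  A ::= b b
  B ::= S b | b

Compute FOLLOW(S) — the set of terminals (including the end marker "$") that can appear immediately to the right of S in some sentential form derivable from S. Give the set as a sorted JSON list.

FIRST sets, iterate to fixpoint:
iter 1:
  A via A→b b: +{b}
  B via B→b: +{b}
  S via S→a A: +{a}
  S via S→b: +{b}
  FIRST[S]={a,b}  FIRST[A]={b}  FIRST[B]={b}
iter 2:
  B via B→S b: +{a}
  FIRST[S]={a,b}  FIRST[A]={b}  FIRST[B]={a,b}
iter 3: (stable)
  FIRST[S]={a,b}  FIRST[A]={b}  FIRST[B]={a,b}

Compute FOLLOW by fixpoint:
FOLLOW(S) := {$}
iter 1:
  B→S b: FOLLOW(S) ⊇ FIRST(b) = {b}; new: +{b}
  S→a A: FOLLOW(A) ⊇ FOLLOW(S) ⊇ {$,b}; new: +{$,b}
  S→a B: FOLLOW(B) ⊇ FOLLOW(S) ⊇ {$,b}; new: +{$,b}
  FOLLOW[S]={$,b}  FOLLOW[A]={$,b}  FOLLOW[B]={$,b}
iter 2: done
  FOLLOW[S]={$,b}  FOLLOW[A]={$,b}  FOLLOW[B]={$,b}

FOLLOW(S) = ["$", "b"]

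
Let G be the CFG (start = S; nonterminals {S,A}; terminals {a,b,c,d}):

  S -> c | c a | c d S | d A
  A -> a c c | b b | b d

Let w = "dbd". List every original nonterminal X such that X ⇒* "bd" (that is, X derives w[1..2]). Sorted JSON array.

Convert to CNF:
  S -> T1 T0 | T1 X5 | T3 A | c
  A -> T0 X4 | T2 T2 | T2 T3
  T0 -> a
  T1 -> c
  T2 -> b
  T3 -> d
  X4 -> T1 T1
  X5 -> T3 S

Fill CYK table bottom-up (cells [i..j] with 1 ≤ i ≤ j ≤ 2 only):
  cell(1,1) b: {T2}  orig:{}
  cell(2,2) d: {T3}  orig:{}
  cell(1,2) bd: {A}

Original NTs in T[1,2] deriving "bd": ["A"]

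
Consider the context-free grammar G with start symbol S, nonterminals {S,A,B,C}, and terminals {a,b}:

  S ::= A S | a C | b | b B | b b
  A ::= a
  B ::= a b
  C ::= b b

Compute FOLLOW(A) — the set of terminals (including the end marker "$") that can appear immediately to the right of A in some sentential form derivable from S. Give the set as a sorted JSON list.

Compute FIRST by fixpoint:
[1]
  A via A→a: +{a}
  B via B→a b: +{a}
  C via C→b b: +{b}
  S via S→A S: +{a}
  S via S→b: +{b}
  S: {a,b}  A: {a}  B: {a}  C: {b}
[2] — fixpoint
  S: {a,b}  A: {a}  B: {a}  C: {b}

FOLLOW sets:
initialize: $ ∈ FOLLOW(S)
pass 1:
  S→A S: FOLLOW(A) ⊇ FIRST(S) = {a,b}; new: +{a,b}
  S→a C: FOLLOW(C) ⊇ FOLLOW(S) ⊇ {$}; new: +{$}
  S→b B: FOLLOW(B) ⊇ FOLLOW(S) ⊇ {$}; new: +{$}
  FOLLOW[S]={$}  FOLLOW[A]={a,b}  FOLLOW[B]={$}  FOLLOW[C]={$}
pass 2: done
  FOLLOW[S]={$}  FOLLOW[A]={a,b}  FOLLOW[B]={$}  FOLLOW[C]={$}

FOLLOW(A) = ["a", "b"]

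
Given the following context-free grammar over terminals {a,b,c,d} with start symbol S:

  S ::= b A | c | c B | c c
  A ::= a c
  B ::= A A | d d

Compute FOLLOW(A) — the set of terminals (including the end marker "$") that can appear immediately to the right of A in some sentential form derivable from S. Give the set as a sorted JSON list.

FIRST sets, iterate to fixpoint:
round 1:
  A via A→a c: +{a}
  B via B→A A: +{a}
  B via B→d d: +{d}
  S via S→b A: +{b}
  S via S→c: +{c}
  FIRST(S)={b,c}  FIRST(A)={a}  FIRST(B)={a,d}
round 2: done
  FIRST(S)={b,c}  FIRST(A)={a}  FIRST(B)={a,d}

Compute FOLLOW by fixpoint:
seed FOLLOW(S) with $
round 1:
  B→A A: FOLLOW(A) ⊇ FIRST(A) = {a}; new: +{a}
  S→b A: FOLLOW(A) ⊇ FOLLOW(S) ⊇ {$}; new: +{$}
  S→c B: FOLLOW(B) ⊇ FOLLOW(S) ⊇ {$}; new: +{$}
  S: {$}  A: {$,a}  B: {$}
round 2: (no change)
  S: {$}  A: {$,a}  B: {$}

FOLLOW(A) = ["$", "a"]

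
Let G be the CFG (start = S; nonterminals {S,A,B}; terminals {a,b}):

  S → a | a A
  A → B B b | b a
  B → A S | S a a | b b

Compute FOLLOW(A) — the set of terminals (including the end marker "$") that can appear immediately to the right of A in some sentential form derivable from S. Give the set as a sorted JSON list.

FIRST sets, iterate to fixpoint:
round 1:
  A via A→b a: +{b}
  B via B→A S: +{b}
  S via S→a: +{a}
  S: {a}  A: {b}  B: {b}
round 2:
  B via B→S a a: +{a}
  S: {a}  A: {b}  B: {a,b}
round 3:
  A via A→B B b: +{a}
  S: {a}  A: {a,b}  B: {a,b}
round 4: (no change)
  S: {a}  A: {a,b}  B: {a,b}

Compute FOLLOW by fixpoint:
FOLLOW(S) := {$}
pass 1:
  A→B B b: FOLLOW(B) ⊇ FIRST(B) = {a,b}; new: +{a,b}
  B→A S: FOLLOW(A) ⊇ FIRST(S) = {a}; new: +{a}
  B→A S: FOLLOW(S) ⊇ FOLLOW(B) ⊇ {a,b}; new: +{a,b}
  S→a A: FOLLOW(A) ⊇ FOLLOW(S) ⊇ {$,a,b}; new: +{$,b}
  FOLLOW[S]={$,a,b}  FOLLOW[A]={$,a,b}  FOLLOW[B]={a,b}
pass 2: (stable)
  FOLLOW[S]={$,a,b}  FOLLOW[A]={$,a,b}  FOLLOW[B]={a,b}

FOLLOW(A) = ["$", "a", "b"]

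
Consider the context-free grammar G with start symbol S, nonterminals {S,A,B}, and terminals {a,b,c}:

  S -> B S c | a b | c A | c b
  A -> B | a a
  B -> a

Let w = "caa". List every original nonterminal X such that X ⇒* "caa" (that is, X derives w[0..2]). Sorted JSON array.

Convert to CNF:
  S -> B X3 | T0 T2 | T1 A | T1 T2
  A -> T0 T0 | a
  B -> a
  T0 -> a
  T1 -> c
  T2 -> b
  X3 -> S T1

Fill CYK table bottom-up — only the sub-triangle for w[0..2]:
  [0..0]={T1}  "c"  orig:{}
  [1..1]={A,B,T0}  "a"  orig:{A,B}
  [2..2]={A,B,T0}  "a"  orig:{A,B}
  [0..1]={S}  "ca"
  [1..2]={A}  "aa"
  [0..2]={S}  "caa"

Original NTs in T[0,2] deriving "caa": ["S"]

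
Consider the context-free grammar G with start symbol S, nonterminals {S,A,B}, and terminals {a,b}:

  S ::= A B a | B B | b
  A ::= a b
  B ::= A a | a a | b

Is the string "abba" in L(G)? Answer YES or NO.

CNF form of G:
  S -> A X2 | B B | b
  A -> T0 T1
  B -> A T0 | T0 T0 | b
  T0 -> a
  T1 -> b
  X2 -> B T0

CYK fill:
  T[0,0] 'a' = {T0}  orig:{}
  T[1,1] 'b' = {B,S,T1}  orig:{B,S}
  T[2,2] 'b' = {B,S,T1}  orig:{B,S}
  T[3,3] 'a' = {T0}  orig:{}
  T[0,1] 'ab' = {A}
  T[1,2] 'bb' = {S}
  T[2,3] 'ba' = {X2}  orig:{}
  T[0,2] 'abb' = ∅
  T[1,3] 'bba' = ∅
  T[0,3] 'abba' = {S}

S ∈ T[0,3] ⇒ YES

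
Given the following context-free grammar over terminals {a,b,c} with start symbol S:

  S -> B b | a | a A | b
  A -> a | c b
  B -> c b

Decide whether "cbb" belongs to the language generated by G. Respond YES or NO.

CNF form of G:
  S -> B T1 | T2 A | a | b
  A -> T0 T1 | a
  B -> T0 T1
  T0 -> c
  T1 -> b
  T2 -> a

CYK table (by increasing span):
  cell(0,0) c: {T0}  orig:{}
  cell(1,1) b: {S,T1}  orig:{S}
  cell(2,2) b: {S,T1}  orig:{S}
  cell(0,1) cb: {A,B}
  cell(1,2) bb: ∅
  cell(0,2) cbb: {S}

S ∈ T[0,2] ⇒ YES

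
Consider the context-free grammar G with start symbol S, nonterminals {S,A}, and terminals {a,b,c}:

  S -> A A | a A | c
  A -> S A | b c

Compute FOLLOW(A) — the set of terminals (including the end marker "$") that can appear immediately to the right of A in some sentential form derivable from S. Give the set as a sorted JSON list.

FIRST sets, iterate to fixpoint:
iter 1:
  A via A→b c: +{b}
  S via S→A A: +{b}
  S via S→a A: +{a}
  S via S→c: +{c}
  FIRST[S]={a,b,c}  FIRST[A]={b}
iter 2:
  A via A→S A: +{a,c}
  FIRST[S]={a,b,c}  FIRST[A]={a,b,c}
iter 3: done
  FIRST[S]={a,b,c}  FIRST[A]={a,b,c}

FOLLOW iteration:
seed FOLLOW(S) with $
round 1:
  A→S A: FOLLOW(S) ⊇ FIRST(A) = {a,b,c}; new: +{a,b,c}
  S→A A: FOLLOW(A) ⊇ FIRST(A) = {a,b,c}; new: +{a,b,c}
  S→A A: FOLLOW(A) ⊇ FOLLOW(S) ⊇ {$,a,b,c}; new: +{$}
  FOLLOW[S]={$,a,b,c}  FOLLOW[A]={$,a,b,c}
round 2: (no change)
  FOLLOW[S]={$,a,b,c}  FOLLOW[A]={$,a,b,c}

FOLLOW(A) = ["$", "a", "b", "c"]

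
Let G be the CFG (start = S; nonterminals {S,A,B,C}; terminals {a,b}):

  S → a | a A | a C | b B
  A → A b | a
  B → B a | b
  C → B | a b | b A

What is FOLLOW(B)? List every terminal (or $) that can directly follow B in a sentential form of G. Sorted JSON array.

Compute FIRST by fixpoint:
[1]
  A via A→a: +{a}
  B via B→b: +{b}
  C via C→B: +{b}
  C via C→a b: +{a}
  S via S→a: +{a}
  S via S→b B: +{b}
  S: {a,b}  A: {a}  B: {b}  C: {a,b}
[2] (stable)
  S: {a,b}  A: {a}  B: {b}  C: {a,b}

Compute FOLLOW by fixpoint:
initialize: $ ∈ FOLLOW(S)
round 1:
  A→A b: FOLLOW(A) ⊇ FIRST(b) = {b}; new: +{b}
  B→B a: FOLLOW(B) ⊇ FIRST(a) = {a}; new: +{a}
  S→a A: FOLLOW(A) ⊇ FOLLOW(S) ⊇ {$}; new: +{$}
  S→a C: FOLLOW(C) ⊇ FOLLOW(S) ⊇ {$}; new: +{$}
  S→b B: FOLLOW(B) ⊇ FOLLOW(S) ⊇ {$}; new: +{$}
  FOLLOW(S)={$}  FOLLOW(A)={$,b}  FOLLOW(B)={$,a}  FOLLOW(C)={$}
round 2: (stable)
  FOLLOW(S)={$}  FOLLOW(A)={$,b}  FOLLOW(B)={$,a}  FOLLOW(C)={$}

FOLLOW(B) = ["$", "a"]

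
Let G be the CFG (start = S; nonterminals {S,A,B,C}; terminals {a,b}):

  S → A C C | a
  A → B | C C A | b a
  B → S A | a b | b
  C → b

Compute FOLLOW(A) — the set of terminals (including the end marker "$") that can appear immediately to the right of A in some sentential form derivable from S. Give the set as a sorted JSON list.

FIRST sets, iterate to fixpoint:
iter 1:
  A via A→b a: +{b}
  B via B→a b: +{a}
  B via B→b: +{b}
  C via C→b: +{b}
  S via S→A C C: +{b}
  S via S→a: +{a}
  FIRST[S]={a,b}  FIRST[A]={b}  FIRST[B]={a,b}  FIRST[C]={b}
iter 2:
  A via A→B: +{a}
  FIRST[S]={a,b}  FIRST[A]={a,b}  FIRST[B]={a,b}  FIRST[C]={b}
iter 3: (no change)
  FIRST[S]={a,b}  FIRST[A]={a,b}  FIRST[B]={a,b}  FIRST[C]={b}

FOLLOW sets:
initialize: $ ∈ FOLLOW(S)
pass 1:
  A→C C A: FOLLOW(C) ⊇ FIRST(C) = {b}; new: +{b}
  A→C C A: FOLLOW(C) ⊇ FIRST(A) = {a,b}; new: +{a}
  B→S A: FOLLOW(S) ⊇ FIRST(A) = {a,b}; new: +{a,b}
  S→A C C: FOLLOW(A) ⊇ FIRST(C) = {b}; new: +{b}
  S→A C C: FOLLOW(C) ⊇ FOLLOW(S) ⊇ {$,a,b}; new: +{$}
  S: {$,a,b}  A: {b}  B: {}  C: {$,a,b}
pass 2:
  A→B: FOLLOW(B) ⊇ FOLLOW(A) ⊇ {b}; new: +{b}
  S: {$,a,b}  A: {b}  B: {b}  C: {$,a,b}
pass 3: — fixpoint
  S: {$,a,b}  A: {b}  B: {b}  C: {$,a,b}

FOLLOW(A) = ["b"]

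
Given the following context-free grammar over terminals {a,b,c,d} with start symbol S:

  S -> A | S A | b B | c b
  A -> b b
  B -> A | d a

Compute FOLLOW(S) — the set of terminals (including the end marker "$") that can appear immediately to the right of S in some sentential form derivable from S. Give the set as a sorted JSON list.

FIRST sets, iterate to fixpoint:
iter 1:
  A via A→b b: +{b}
  B via B→A: +{b}
  B via B→d a: +{d}
  S via S→A: +{b}
  S via S→c b: +{c}
  S: {b,c}  A: {b}  B: {b,d}
iter 2: — fixpoint
  S: {b,c}  A: {b}  B: {b,d}

Compute FOLLOW by fixpoint:
FOLLOW(S) := {$}
[1]
  S→A: FOLLOW(A) ⊇ FOLLOW(S) ⊇ {$}; new: +{$}
  S→S A: FOLLOW(S) ⊇ FIRST(A) = {b}; new: +{b}
  S→S A: FOLLOW(A) ⊇ FOLLOW(S) ⊇ {$,b}; new: +{b}
  S→b B: FOLLOW(B) ⊇ FOLLOW(S) ⊇ {$,b}; new: +{$,b}
  FOLLOW[S]={$,b}  FOLLOW[A]={$,b}  FOLLOW[B]={$,b}
[2] — fixpoint
  FOLLOW[S]={$,b}  FOLLOW[A]={$,b}  FOLLOW[B]={$,b}

FOLLOW(S) = ["$", "b"]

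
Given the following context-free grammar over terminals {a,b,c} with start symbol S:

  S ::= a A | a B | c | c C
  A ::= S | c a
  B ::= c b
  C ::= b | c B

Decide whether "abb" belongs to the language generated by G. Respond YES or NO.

Convert to CNF:
  S -> T0 A | T0 B | T1 C | c
  A -> T0 A | T0 B | T1 C | T1 T0 | c
  B -> T1 T2
  C -> T1 B | b
  T0 -> a
  T1 -> c
  T2 -> b

CYK fill:
  cell(0,0) a: {T0}  orig:{}
  cell(1,1) b: {C,T2}  orig:{C}
  cell(2,2) b: {C,T2}  orig:{C}
  cell(0,1) ab: ∅
  cell(1,2) bb: ∅
  cell(0,2) abb: ∅

S ∉ T[0,2] ⇒ NO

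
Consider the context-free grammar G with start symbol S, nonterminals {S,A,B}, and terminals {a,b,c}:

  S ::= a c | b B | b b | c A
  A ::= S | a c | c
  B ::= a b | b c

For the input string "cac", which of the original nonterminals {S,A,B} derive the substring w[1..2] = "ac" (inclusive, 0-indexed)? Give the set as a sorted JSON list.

Convert to CNF:
  S -> T0 T1 | T1 A | T2 B | T2 T2
  A -> T0 T1 | T1 A | T2 B | T2 T2 | c
  B -> T0 T2 | T2 T1
  T0 -> a
  T1 -> c
  T2 -> b

CYK fill — only the sub-triangle for w[1..2]:
  cell(1,1) a: {T0}  orig:{}
  cell(2,2) c: {A,T1}  orig:{A}
  cell(1,2) ac: {A,S}

Original NTs in T[1,2] deriving "ac": ["A", "S"]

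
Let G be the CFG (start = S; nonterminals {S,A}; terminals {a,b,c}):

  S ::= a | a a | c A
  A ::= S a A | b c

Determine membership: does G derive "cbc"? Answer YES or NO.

Convert to CNF:
  S -> T0 T0 | T2 A | a
  A -> S X3 | T1 T2
  T0 -> a
  T1 -> b
  T2 -> c
  X3 -> T0 A

CYK table (by increasing span):
  T[0,0] 'c' = {T2}  orig:{}
  T[1,1] 'b' = {T1}  orig:{}
  T[2,2] 'c' = {T2}  orig:{}
  T[0,1] 'cb' = ∅
  T[1,2] 'bc' = {A}
  T[0,2] 'cbc' = {S}

S ∈ T[0,2] ⇒ YES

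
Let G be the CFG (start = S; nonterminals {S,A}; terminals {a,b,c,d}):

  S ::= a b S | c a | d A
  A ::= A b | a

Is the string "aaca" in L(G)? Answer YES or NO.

CNF form of G:
  S -> T1 X4 | T2 T1 | T3 A
  A -> A T0 | a
  T0 -> b
  T1 -> a
  T2 -> c
  T3 -> d
  X4 -> T0 S

CYK table (by increasing span):
  [0..0]={A,T1}  "a"  orig:{A}
  [1..1]={A,T1}  "a"  orig:{A}
  [2..2]={T2}  "c"  orig:{}
  [3..3]={A,T1}  "a"  orig:{A}
  [0..1]=∅  "aa"
  [1..2]=∅  "ac"
  [2..3]={S}  "ca"
  [0..2]=∅  "aac"
  [1..3]=∅  "aca"
  [0..3]=∅  "aaca"

S ∉ T[0,3] ⇒ NO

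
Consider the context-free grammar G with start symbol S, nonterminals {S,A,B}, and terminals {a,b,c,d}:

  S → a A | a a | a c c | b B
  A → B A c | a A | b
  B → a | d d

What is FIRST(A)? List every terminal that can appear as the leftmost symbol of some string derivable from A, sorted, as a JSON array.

FIRST sets, iterate to fixpoint:
iter 1:
  A via A→a A: +{a}
  A via A→b: +{b}
  B via B→a: +{a}
  B via B→d d: +{d}
  S via S→a A: +{a}
  S via S→b B: +{b}
  S: {a,b}  A: {a,b}  B: {a,d}
iter 2:
  A via A→B A c: +{d}
  S: {a,b}  A: {a,b,d}  B: {a,d}
iter 3: (no change)
  S: {a,b}  A: {a,b,d}  B: {a,d}

FIRST(A) = ["a", "b", "d"]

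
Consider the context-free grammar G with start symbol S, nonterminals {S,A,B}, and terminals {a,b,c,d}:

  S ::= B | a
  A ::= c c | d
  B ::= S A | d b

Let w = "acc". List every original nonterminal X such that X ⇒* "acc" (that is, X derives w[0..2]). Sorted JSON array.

CNF form of G:
  S -> S A | T1 T2 | a
  A -> T0 T0 | d
  B -> S A | T1 T2
  T0 -> c
  T1 -> d
  T2 -> b

CYK fill (cells [i..j] with 0 ≤ i ≤ j ≤ 2 only):
  [0..0]={S}  "a"
  [1..1]={T0}  "c"  orig:{}
  [2..2]={T0}  "c"  orig:{}
  [0..1]=∅  "ac"
  [1..2]={A}  "cc"
  [0..2]={B,S}  "acc"

Original NTs in T[0,2] deriving "acc": ["B", "S"]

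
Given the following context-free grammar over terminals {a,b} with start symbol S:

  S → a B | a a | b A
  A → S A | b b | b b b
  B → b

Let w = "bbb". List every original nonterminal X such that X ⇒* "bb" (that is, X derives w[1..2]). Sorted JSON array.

Convert to CNF:
  S -> T0 A | T1 B | T1 T1
  A -> S A | T0 T0 | T0 X2
  B -> b
  T0 -> b
  T1 -> a
  X2 -> T0 T0

CYK fill — only the sub-triangle for w[1..2]:
  cell(1,1) b: {B,T0}  orig:{B}
  cell(2,2) b: {B,T0}  orig:{B}
  cell(1,2) bb: {A,X2}  orig:{A}

Original NTs in T[1,2] deriving "bb": ["A"]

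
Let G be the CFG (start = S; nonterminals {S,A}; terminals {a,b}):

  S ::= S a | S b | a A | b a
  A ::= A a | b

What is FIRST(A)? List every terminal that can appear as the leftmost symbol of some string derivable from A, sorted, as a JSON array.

FIRST sets, iterate to fixpoint:
pass 1:
  A via A→b: +{b}
  S via S→a A: +{a}
  S via S→b a: +{b}
  FIRST(S)={a,b}  FIRST(A)={b}
pass 2: done
  FIRST(S)={a,b}  FIRST(A)={b}

FIRST(A) = ["b"]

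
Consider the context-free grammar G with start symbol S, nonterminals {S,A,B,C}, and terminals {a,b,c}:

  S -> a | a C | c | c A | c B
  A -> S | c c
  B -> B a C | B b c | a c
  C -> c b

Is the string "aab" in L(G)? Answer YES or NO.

CNF form of G:
  S -> T0 C | T1 A | T1 B | a | c
  A -> T0 C | T1 A | T1 B | T1 T1 | a | c
  B -> B X3 | B X4 | T0 T1
  C -> T1 T2
  T0 -> a
  T1 -> c
  T2 -> b
  X3 -> T0 C
  X4 -> T2 T1

CYK table (by increasing span):
  [0..0]={A,S,T0}  "a"  orig:{A,S}
  [1..1]={A,S,T0}  "a"  orig:{A,S}
  [2..2]={T2}  "b"  orig:{}
  [0..1]=∅  "aa"
  [1..2]=∅  "ab"
  [0..2]=∅  "aab"

S ∉ T[0,2] ⇒ NO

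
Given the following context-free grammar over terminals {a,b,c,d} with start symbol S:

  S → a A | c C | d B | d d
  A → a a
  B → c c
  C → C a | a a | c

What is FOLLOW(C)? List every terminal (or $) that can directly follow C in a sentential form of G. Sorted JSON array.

FIRST sets, iterate to fixpoint:
round 1:
  A via A→a a: +{a}
  B via B→c c: +{c}
  C via C→a a: +{a}
  C via C→c: +{c}
  S via S→a A: +{a}
  S via S→c C: +{c}
  S via S→d B: +{d}
  FIRST(S)={a,c,d}  FIRST(A)={a}  FIRST(B)={c}  FIRST(C)={a,c}
round 2: (stable)
  FIRST(S)={a,c,d}  FIRST(A)={a}  FIRST(B)={c}  FIRST(C)={a,c}

FOLLOW sets:
initialize: $ ∈ FOLLOW(S)
pass 1:
  C→C a: FOLLOW(C) ⊇ FIRST(a) = {a}; new: +{a}
  S→a A: FOLLOW(A) ⊇ FOLLOW(S) ⊇ {$}; new: +{$}
  S→c C: FOLLOW(C) ⊇ FOLLOW(S) ⊇ {$}; new: +{$}
  S→d B: FOLLOW(B) ⊇ FOLLOW(S) ⊇ {$}; new: +{$}
  FOLLOW(S)={$}  FOLLOW(A)={$}  FOLLOW(B)={$}  FOLLOW(C)={$,a}
pass 2: — fixpoint
  FOLLOW(S)={$}  FOLLOW(A)={$}  FOLLOW(B)={$}  FOLLOW(C)={$,a}

FOLLOW(C) = ["$", "a"]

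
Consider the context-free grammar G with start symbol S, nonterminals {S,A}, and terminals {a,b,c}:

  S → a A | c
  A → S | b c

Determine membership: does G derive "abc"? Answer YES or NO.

CNF form of G:
  S -> T0 A | c
  A -> T0 A | T1 T2 | c
  T0 -> a
  T1 -> b
  T2 -> c

CYK table (by increasing span):
  cell(0,0) a: {T0}  orig:{}
  cell(1,1) b: {T1}  orig:{}
  cell(2,2) c: {A,S,T2}  orig:{A,S}
  cell(0,1) ab: ∅
  cell(1,2) bc: {A}
  cell(0,2) abc: {A,S}

S ∈ T[0,2] ⇒ YES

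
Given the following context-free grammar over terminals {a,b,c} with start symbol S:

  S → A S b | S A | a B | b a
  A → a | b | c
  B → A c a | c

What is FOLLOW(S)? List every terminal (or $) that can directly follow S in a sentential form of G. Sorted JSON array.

FIRST iteration:
iter 1:
  A via A→a: +{a}
  A via A→b: +{b}
  A via A→c: +{c}
  B via B→A c a: +{a,b,c}
  S via S→A S b: +{a,b,c}
  FIRST(S)={a,b,c}  FIRST(A)={a,b,c}  FIRST(B)={a,b,c}
iter 2: — fixpoint
  FIRST(S)={a,b,c}  FIRST(A)={a,b,c}  FIRST(B)={a,b,c}

Compute FOLLOW by fixpoint:
FOLLOW(S) := {$}
round 1:
  B→A c a: FOLLOW(A) ⊇ FIRST(c) = {c}; new: +{c}
  S→A S b: FOLLOW(A) ⊇ FIRST(S) = {a,b,c}; new: +{a,b}
  S→A S b: FOLLOW(S) ⊇ FIRST(b) = {b}; new: +{b}
  S→S A: FOLLOW(S) ⊇ FIRST(A) = {a,b,c}; new: +{a,c}
  S→S A: FOLLOW(A) ⊇ FOLLOW(S) ⊇ {$,a,b,c}; new: +{$}
  S→a B: FOLLOW(B) ⊇ FOLLOW(S) ⊇ {$,a,b,c}; new: +{$,a,b,c}
  FOLLOW[S]={$,a,b,c}  FOLLOW[A]={$,a,b,c}  FOLLOW[B]={$,a,b,c}
round 2: done
  FOLLOW[S]={$,a,b,c}  FOLLOW[A]={$,a,b,c}  FOLLOW[B]={$,a,b,c}

FOLLOW(S) = ["$", "a", "b", "c"]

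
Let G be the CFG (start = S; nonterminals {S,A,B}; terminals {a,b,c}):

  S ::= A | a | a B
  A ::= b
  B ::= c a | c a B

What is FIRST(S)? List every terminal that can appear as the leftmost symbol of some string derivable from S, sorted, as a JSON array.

Compute FIRST by fixpoint:
round 1:
  A via A→b: +{b}
  B via B→c a: +{c}
  S via S→A: +{b}
  S via S→a: +{a}
  FIRST(S)={a,b}  FIRST(A)={b}  FIRST(B)={c}
round 2: — fixpoint
  FIRST(S)={a,b}  FIRST(A)={b}  FIRST(B)={c}

FIRST(S) = ["a", "b"]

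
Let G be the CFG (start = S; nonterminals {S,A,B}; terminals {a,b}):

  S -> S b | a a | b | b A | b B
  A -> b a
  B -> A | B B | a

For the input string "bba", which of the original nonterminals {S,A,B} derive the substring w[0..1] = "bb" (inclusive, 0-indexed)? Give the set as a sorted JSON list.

CNF form of G:
  S -> S T0 | T0 A | T0 B | T1 T1 | b
  A -> T0 T1
  B -> B B | T0 T1 | a
  T0 -> b
  T1 -> a

CYK table (by increasing span) — only the sub-triangle for w[0..1]:
  cell(0,0) b: {S,T0}  orig:{S}
  cell(1,1) b: {S,T0}  orig:{S}
  cell(0,1) bb: {S}

Original NTs in T[0,1] deriving "bb": ["S"]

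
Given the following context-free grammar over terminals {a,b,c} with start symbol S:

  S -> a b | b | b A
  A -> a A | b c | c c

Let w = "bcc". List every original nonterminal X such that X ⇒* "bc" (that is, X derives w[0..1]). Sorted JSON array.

Convert to CNF:
  S -> T0 T1 | T1 A | b
  A -> T0 A | T1 T2 | T2 T2
  T0 -> a
  T1 -> b
  T2 -> c

CYK table (by increasing span), restricted to cells inside w[0..1]:
  cell(0,0) b: {S,T1}  orig:{S}
  cell(1,1) c: {T2}  orig:{}
  cell(0,1) bc: {A}

Original NTs in T[0,1] deriving "bc": ["A"]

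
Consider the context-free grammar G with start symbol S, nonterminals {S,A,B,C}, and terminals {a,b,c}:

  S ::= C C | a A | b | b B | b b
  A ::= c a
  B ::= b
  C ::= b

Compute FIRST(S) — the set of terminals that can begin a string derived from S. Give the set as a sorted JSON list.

Compute FIRST by fixpoint:
round 1:
  A via A→c a: +{c}
  B via B→b: +{b}
  C via C→b: +{b}
  S via S→C C: +{b}
  S via S→a A: +{a}
  S: {a,b}  A: {c}  B: {b}  C: {b}
round 2: done
  S: {a,b}  A: {c}  B: {b}  C: {b}

FIRST(S) = ["a", "b"]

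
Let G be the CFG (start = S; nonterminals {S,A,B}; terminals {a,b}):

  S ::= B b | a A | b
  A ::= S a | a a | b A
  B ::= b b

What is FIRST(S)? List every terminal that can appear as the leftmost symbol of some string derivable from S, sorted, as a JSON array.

FIRST sets, iterate to fixpoint:
pass 1:
  A via A→a a: +{a}
  A via A→b A: +{b}
  B via B→b b: +{b}
  S via S→B b: +{b}
  S via S→a A: +{a}
  S: {a,b}  A: {a,b}  B: {b}
pass 2: done
  S: {a,b}  A: {a,b}  B: {b}

FIRST(S) = ["a", "b"]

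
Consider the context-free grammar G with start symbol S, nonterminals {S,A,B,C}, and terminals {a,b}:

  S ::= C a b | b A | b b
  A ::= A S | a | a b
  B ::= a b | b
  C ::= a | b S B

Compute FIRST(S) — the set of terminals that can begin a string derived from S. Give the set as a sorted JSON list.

FIRST iteration:
round 1:
  A via A→a: +{a}
  B via B→a b: +{a}
  B via B→b: +{b}
  C via C→a: +{a}
  C via C→b S B: +{b}
  S via S→C a b: +{a,b}
  FIRST(S)={a,b}  FIRST(A)={a}  FIRST(B)={a,b}  FIRST(C)={a,b}
round 2: (stable)
  FIRST(S)={a,b}  FIRST(A)={a}  FIRST(B)={a,b}  FIRST(C)={a,b}

FIRST(S) = ["a", "b"]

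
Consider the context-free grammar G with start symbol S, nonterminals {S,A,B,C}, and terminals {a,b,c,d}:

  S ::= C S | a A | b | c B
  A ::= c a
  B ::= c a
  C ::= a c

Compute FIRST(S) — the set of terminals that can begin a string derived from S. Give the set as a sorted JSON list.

Compute FIRST by fixpoint:
round 1:
  A via A→c a: +{c}
  B via B→c a: +{c}
  C via C→a c: +{a}
  S via S→C S: +{a}
  S via S→b: +{b}
  S via S→c B: +{c}
  S: {a,b,c}  A: {c}  B: {c}  C: {a}
round 2: — fixpoint
  S: {a,b,c}  A: {c}  B: {c}  C: {a}

FIRST(S) = ["a", "b", "c"]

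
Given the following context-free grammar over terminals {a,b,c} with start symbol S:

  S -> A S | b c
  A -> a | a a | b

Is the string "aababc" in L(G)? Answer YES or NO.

CNF form of G:
  S -> A S | T1 T2
  A -> T0 T0 | a | b
  T0 -> a
  T1 -> b
  T2 -> c

CYK table (by increasing span):
  T[0,0] 'a' = {A,T0}  orig:{A}
  T[1,1] 'a' = {A,T0}  orig:{A}
  T[2,2] 'b' = {A,T1}  orig:{A}
  T[3,3] 'a' = {A,T0}  orig:{A}
  T[4,4] 'b' = {A,T1}  orig:{A}
  T[5,5] 'c' = {T2}  orig:{}
  T[0,1] 'aa' = {A}
  T[1,2] 'ab' = ∅
  T[2,3] 'ba' = ∅
  T[3,4] 'ab' = ∅
  T[4,5] 'bc' = {S}
  T[0,2] 'aab' = ∅
  T[1,3] 'aba' = ∅
  T[2,4] 'bab' = ∅
  T[3,5] 'abc' = {S}
  T[0,3] 'aaba' = ∅
  T[1,4] 'abab' = ∅
  T[2,5] 'babc' = {S}
  T[0,4] 'aabab' = ∅
  T[1,5] 'ababc' = {S}
  T[0,5] 'aababc' = {S}

S ∈ T[0,5] ⇒ YES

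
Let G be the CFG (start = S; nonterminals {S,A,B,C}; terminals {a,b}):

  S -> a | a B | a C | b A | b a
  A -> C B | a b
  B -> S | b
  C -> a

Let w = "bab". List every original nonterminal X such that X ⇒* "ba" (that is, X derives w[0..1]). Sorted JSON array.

CNF form of G:
  S -> T0 B | T0 C | T1 A | T1 T0 | a
  A -> C B | T0 T1
  B -> T0 B | T0 C | T1 A | T1 T0 | a | b
  C -> a
  T0 -> a
  T1 -> b

CYK fill (cells [i..j] with 0 ≤ i ≤ j ≤ 1 only):
  cell(0,0) b: {B,T1}  orig:{B}
  cell(1,1) a: {B,C,S,T0}  orig:{B,C,S}
  cell(0,1) ba: {B,S}

Original NTs in T[0,1] deriving "ba": ["B", "S"]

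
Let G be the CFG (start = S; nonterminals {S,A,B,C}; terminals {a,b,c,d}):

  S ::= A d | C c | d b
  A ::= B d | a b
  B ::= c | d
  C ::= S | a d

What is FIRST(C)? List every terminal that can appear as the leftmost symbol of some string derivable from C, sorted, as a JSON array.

FIRST iteration:
[1]
  A via A→a b: +{a}
  B via B→c: +{c}
  B via B→d: +{d}
  C via C→a d: +{a}
  S via S→A d: +{a}
  S via S→d b: +{d}
  FIRST(S)={a,d}  FIRST(A)={a}  FIRST(B)={c,d}  FIRST(C)={a}
[2]
  A via A→B d: +{c,d}
  C via C→S: +{d}
  S via S→A d: +{c}
  FIRST(S)={a,c,d}  FIRST(A)={a,c,d}  FIRST(B)={c,d}  FIRST(C)={a,d}
[3]
  C via C→S: +{c}
  FIRST(S)={a,c,d}  FIRST(A)={a,c,d}  FIRST(B)={c,d}  FIRST(C)={a,c,d}
[4] done
  FIRST(S)={a,c,d}  FIRST(A)={a,c,d}  FIRST(B)={c,d}  FIRST(C)={a,c,d}

FIRST(C) = ["a", "c", "d"]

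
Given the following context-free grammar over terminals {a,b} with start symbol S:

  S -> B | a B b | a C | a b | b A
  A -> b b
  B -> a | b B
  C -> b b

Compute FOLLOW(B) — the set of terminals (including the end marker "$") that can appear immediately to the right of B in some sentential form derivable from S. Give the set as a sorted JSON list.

Compute FIRST by fixpoint:
round 1:
  A via A→b b: +{b}
  B via B→a: +{a}
  B via B→b B: +{b}
  C via C→b b: +{b}
  S via S→B: +{a,b}
  FIRST(S)={a,b}  FIRST(A)={b}  FIRST(B)={a,b}  FIRST(C)={b}
round 2: (no change)
  FIRST(S)={a,b}  FIRST(A)={b}  FIRST(B)={a,b}  FIRST(C)={b}

FOLLOW sets:
initialize: $ ∈ FOLLOW(S)
round 1:
  S→B: FOLLOW(B) ⊇ FOLLOW(S) ⊇ {$}; new: +{$}
  S→a B b: FOLLOW(B) ⊇ FIRST(b) = {b}; new: +{b}
  S→a C: FOLLOW(C) ⊇ FOLLOW(S) ⊇ {$}; new: +{$}
  S→b A: FOLLOW(A) ⊇ FOLLOW(S) ⊇ {$}; new: +{$}
  FOLLOW(S)={$}  FOLLOW(A)={$}  FOLLOW(B)={$,b}  FOLLOW(C)={$}
round 2: done
  FOLLOW(S)={$}  FOLLOW(A)={$}  FOLLOW(B)={$,b}  FOLLOW(C)={$}

FOLLOW(B) = ["$", "b"]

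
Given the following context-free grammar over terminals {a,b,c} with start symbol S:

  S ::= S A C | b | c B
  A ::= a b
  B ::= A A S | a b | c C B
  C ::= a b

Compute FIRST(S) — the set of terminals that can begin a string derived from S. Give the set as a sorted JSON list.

Compute FIRST by fixpoint:
[1]
  A via A→a b: +{a}
  B via B→A A S: +{a}
  B via B→c C B: +{c}
  C via C→a b: +{a}
  S via S→b: +{b}
  S via S→c B: +{c}
  S: {b,c}  A: {a}  B: {a,c}  C: {a}
[2] (no change)
  S: {b,c}  A: {a}  B: {a,c}  C: {a}

FIRST(S) = ["b", "c"]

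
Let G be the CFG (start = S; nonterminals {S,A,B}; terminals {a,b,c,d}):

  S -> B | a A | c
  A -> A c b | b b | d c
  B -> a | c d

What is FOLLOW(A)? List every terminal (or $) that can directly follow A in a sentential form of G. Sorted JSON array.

FIRST iteration:
iter 1:
  A via A→b b: +{b}
  A via A→d c: +{d}
  B via B→a: +{a}
  B via B→c d: +{c}
  S via S→B: +{a,c}
  FIRST[S]={a,c}  FIRST[A]={b,d}  FIRST[B]={a,c}
iter 2: (stable)
  FIRST[S]={a,c}  FIRST[A]={b,d}  FIRST[B]={a,c}

FOLLOW iteration:
initialize: $ ∈ FOLLOW(S)
[1]
  A→A c b: FOLLOW(A) ⊇ FIRST(c) = {c}; new: +{c}
  S→B: FOLLOW(B) ⊇ FOLLOW(S) ⊇ {$}; new: +{$}
  S→a A: FOLLOW(A) ⊇ FOLLOW(S) ⊇ {$}; new: +{$}
  S: {$}  A: {$,c}  B: {$}
[2] (no change)
  S: {$}  A: {$,c}  B: {$}

FOLLOW(A) = ["$", "c"]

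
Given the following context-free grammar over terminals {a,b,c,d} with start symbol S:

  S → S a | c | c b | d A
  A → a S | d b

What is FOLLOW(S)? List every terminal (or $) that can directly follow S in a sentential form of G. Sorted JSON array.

FIRST sets, iterate to fixpoint:
[1]
  A via A→a S: +{a}
  A via A→d b: +{d}
  S via S→c: +{c}
  S via S→d A: +{d}
  FIRST(S)={c,d}  FIRST(A)={a,d}
[2] — fixpoint
  FIRST(S)={c,d}  FIRST(A)={a,d}

FOLLOW iteration:
initialize: $ ∈ FOLLOW(S)
[1]
  S→S a: FOLLOW(S) ⊇ FIRST(a) = {a}; new: +{a}
  S→d A: FOLLOW(A) ⊇ FOLLOW(S) ⊇ {$,a}; new: +{$,a}
  S: {$,a}  A: {$,a}
[2] — fixpoint
  S: {$,a}  A: {$,a}

FOLLOW(S) = ["$", "a"]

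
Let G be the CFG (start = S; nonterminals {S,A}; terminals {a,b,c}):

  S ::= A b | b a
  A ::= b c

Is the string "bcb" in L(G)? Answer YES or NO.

CNF form of G:
  S -> A T0 | T0 T2
  A -> T0 T1
  T0 -> b
  T1 -> c
  T2 -> a

CYK fill:
  [0..0]={T0}  "b"  orig:{}
  [1..1]={T1}  "c"  orig:{}
  [2..2]={T0}  "b"  orig:{}
  [0..1]={A}  "bc"
  [1..2]=∅  "cb"
  [0..2]={S}  "bcb"

S ∈ T[0,2] ⇒ YES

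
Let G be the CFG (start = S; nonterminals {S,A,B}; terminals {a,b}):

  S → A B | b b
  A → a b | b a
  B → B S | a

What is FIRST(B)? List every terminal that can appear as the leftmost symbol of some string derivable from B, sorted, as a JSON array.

FIRST iteration:
[1]
  A via A→a b: +{a}
  A via A→b a: +{b}
  B via B→a: +{a}
  S via S→A B: +{a,b}
  FIRST(S)={a,b}  FIRST(A)={a,b}  FIRST(B)={a}
[2] (stable)
  FIRST(S)={a,b}  FIRST(A)={a,b}  FIRST(B)={a}

FIRST(B) = ["a"]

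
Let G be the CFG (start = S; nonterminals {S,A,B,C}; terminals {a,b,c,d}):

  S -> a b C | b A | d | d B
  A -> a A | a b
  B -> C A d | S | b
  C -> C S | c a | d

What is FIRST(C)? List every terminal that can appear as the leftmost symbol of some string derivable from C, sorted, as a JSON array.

FIRST iteration:
iter 1:
  A via A→a A: +{a}
  B via B→b: +{b}
  C via C→c a: +{c}
  C via C→d: +{d}
  S via S→a b C: +{a}
  S via S→b A: +{b}
  S via S→d: +{d}
  S: {a,b,d}  A: {a}  B: {b}  C: {c,d}
iter 2:
  B via B→C A d: +{c,d}
  B via B→S: +{a}
  S: {a,b,d}  A: {a}  B: {a,b,c,d}  C: {c,d}
iter 3: — fixpoint
  S: {a,b,d}  A: {a}  B: {a,b,c,d}  C: {c,d}

FIRST(C) = ["c", "d"]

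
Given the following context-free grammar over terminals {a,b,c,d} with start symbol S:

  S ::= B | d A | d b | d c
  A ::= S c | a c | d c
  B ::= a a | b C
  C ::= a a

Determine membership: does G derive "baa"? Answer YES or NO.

CNF form of G:
  S -> T1 T1 | T2 A | T2 T0 | T2 T3 | T3 C
  A -> S T0 | T1 T0 | T2 T0
  B -> T1 T1 | T3 C
  C -> T1 T1
  T0 -> c
  T1 -> a
  T2 -> d
  T3 -> b

Fill CYK table bottom-up:
  cell(0,0) b: {T3}  orig:{}
  cell(1,1) a: {T1}  orig:{}
  cell(2,2) a: {T1}  orig:{}
  cell(0,1) ba: ∅
  cell(1,2) aa: {B,C,S}
  cell(0,2) baa: {B,S}

S ∈ T[0,2] ⇒ YES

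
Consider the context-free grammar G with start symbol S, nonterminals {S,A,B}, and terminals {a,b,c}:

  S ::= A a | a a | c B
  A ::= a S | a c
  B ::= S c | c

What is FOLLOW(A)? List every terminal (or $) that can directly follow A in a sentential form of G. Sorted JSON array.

FIRST sets, iterate to fixpoint:
iter 1:
  A via A→a S: +{a}
  B via B→c: +{c}
  S via S→A a: +{a}
  S via S→c B: +{c}
  FIRST(S)={a,c}  FIRST(A)={a}  FIRST(B)={c}
iter 2:
  B via B→S c: +{a}
  FIRST(S)={a,c}  FIRST(A)={a}  FIRST(B)={a,c}
iter 3: — fixpoint
  FIRST(S)={a,c}  FIRST(A)={a}  FIRST(B)={a,c}

FOLLOW sets:
FOLLOW(S) := {$}
round 1:
  B→S c: FOLLOW(S) ⊇ FIRST(c) = {c}; new: +{c}
  S→A a: FOLLOW(A) ⊇ FIRST(a) = {a}; new: +{a}
  S→c B: FOLLOW(B) ⊇ FOLLOW(S) ⊇ {$,c}; new: +{$,c}
  FOLLOW(S)={$,c}  FOLLOW(A)={a}  FOLLOW(B)={$,c}
round 2:
  A→a S: FOLLOW(S) ⊇ FOLLOW(A) ⊇ {a}; new: +{a}
  S→c B: FOLLOW(B) ⊇ FOLLOW(S) ⊇ {$,a,c}; new: +{a}
  FOLLOW(S)={$,a,c}  FOLLOW(A)={a}  FOLLOW(B)={$,a,c}
round 3: done
  FOLLOW(S)={$,a,c}  FOLLOW(A)={a}  FOLLOW(B)={$,a,c}

FOLLOW(A) = ["a"]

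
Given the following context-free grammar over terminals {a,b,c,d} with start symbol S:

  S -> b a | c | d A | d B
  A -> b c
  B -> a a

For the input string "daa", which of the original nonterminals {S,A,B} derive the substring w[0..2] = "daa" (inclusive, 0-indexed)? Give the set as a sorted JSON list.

Convert to CNF:
  S -> T0 T2 | T3 A | T3 B | c
  A -> T0 T1
  B -> T2 T2
  T0 -> b
  T1 -> c
  T2 -> a
  T3 -> d

CYK table (by increasing span) — only the sub-triangle for w[0..2]:
  cell(0,0) d: {T3}  orig:{}
  cell(1,1) a: {T2}  orig:{}
  cell(2,2) a: {T2}  orig:{}
  cell(0,1) da: ∅
  cell(1,2) aa: {B}
  cell(0,2) daa: {S}

Original NTs in T[0,2] deriving "daa": ["S"]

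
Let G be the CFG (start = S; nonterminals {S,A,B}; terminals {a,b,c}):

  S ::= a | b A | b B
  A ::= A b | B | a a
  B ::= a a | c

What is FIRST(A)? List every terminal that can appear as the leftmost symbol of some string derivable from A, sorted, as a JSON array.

FIRST iteration:
[1]
  A via A→a a: +{a}
  B via B→a a: +{a}
  B via B→c: +{c}
  S via S→a: +{a}
  S via S→b A: +{b}
  FIRST(S)={a,b}  FIRST(A)={a}  FIRST(B)={a,c}
[2]
  A via A→B: +{c}
  FIRST(S)={a,b}  FIRST(A)={a,c}  FIRST(B)={a,c}
[3] done
  FIRST(S)={a,b}  FIRST(A)={a,c}  FIRST(B)={a,c}

FIRST(A) = ["a", "c"]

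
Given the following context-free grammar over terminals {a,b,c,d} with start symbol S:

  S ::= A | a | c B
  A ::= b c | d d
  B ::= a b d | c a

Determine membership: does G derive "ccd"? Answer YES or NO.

Convert to CNF:
  S -> T0 T1 | T1 B | T2 T2 | a
  A -> T0 T1 | T2 T2
  B -> T1 T3 | T3 X4
  T0 -> b
  T1 -> c
  T2 -> d
  T3 -> a
  X4 -> T0 T2

Fill CYK table bottom-up:
  [0..0]={T1}  "c"  orig:{}
  [1..1]={T1}  "c"  orig:{}
  [2..2]={T2}  "d"  orig:{}
  [0..1]=∅  "cc"
  [1..2]=∅  "cd"
  [0..2]=∅  "ccd"

S ∉ T[0,2] ⇒ NO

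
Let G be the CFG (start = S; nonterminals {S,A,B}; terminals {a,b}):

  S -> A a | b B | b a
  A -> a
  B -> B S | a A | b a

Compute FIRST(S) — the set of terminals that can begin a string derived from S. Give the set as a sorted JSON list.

FIRST sets, iterate to fixpoint:
iter 1:
  A via A→a: +{a}
  B via B→a A: +{a}
  B via B→b a: +{b}
  S via S→A a: +{a}
  S via S→b B: +{b}
  S: {a,b}  A: {a}  B: {a,b}
iter 2: (stable)
  S: {a,b}  A: {a}  B: {a,b}

FIRST(S) = ["a", "b"]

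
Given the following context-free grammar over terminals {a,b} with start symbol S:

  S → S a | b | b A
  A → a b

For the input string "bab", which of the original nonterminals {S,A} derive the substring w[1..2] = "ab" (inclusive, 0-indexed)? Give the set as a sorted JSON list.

Convert to CNF:
  S -> S T0 | T1 A | b
  A -> T0 T1
  T0 -> a
  T1 -> b

CYK fill — only the sub-triangle for w[1..2]:
  T[1,1] 'a' = {T0}  orig:{}
  T[2,2] 'b' = {S,T1}  orig:{S}
  T[1,2] 'ab' = {A}

Original NTs in T[1,2] deriving "ab": ["A"]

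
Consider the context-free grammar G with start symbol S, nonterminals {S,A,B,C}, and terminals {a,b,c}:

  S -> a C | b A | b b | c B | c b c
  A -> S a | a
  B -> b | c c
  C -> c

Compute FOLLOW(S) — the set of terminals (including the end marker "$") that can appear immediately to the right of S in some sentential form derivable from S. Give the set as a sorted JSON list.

FIRST sets, iterate to fixpoint:
round 1:
  A via A→a: +{a}
  B via B→b: +{b}
  B via B→c c: +{c}
  C via C→c: +{c}
  S via S→a C: +{a}
  S via S→b A: +{b}
  S via S→c B: +{c}
  FIRST[S]={a,b,c}  FIRST[A]={a}  FIRST[B]={b,c}  FIRST[C]={c}
round 2:
  A via A→S a: +{b,c}
  FIRST[S]={a,b,c}  FIRST[A]={a,b,c}  FIRST[B]={b,c}  FIRST[C]={c}
round 3: done
  FIRST[S]={a,b,c}  FIRST[A]={a,b,c}  FIRST[B]={b,c}  FIRST[C]={c}

FOLLOW sets:
initialize: $ ∈ FOLLOW(S)
round 1:
  A→S a: FOLLOW(S) ⊇ FIRST(a) = {a}; new: +{a}
  S→a C: FOLLOW(C) ⊇ FOLLOW(S) ⊇ {$,a}; new: +{$,a}
  S→b A: FOLLOW(A) ⊇ FOLLOW(S) ⊇ {$,a}; new: +{$,a}
  S→c B: FOLLOW(B) ⊇ FOLLOW(S) ⊇ {$,a}; new: +{$,a}
  FOLLOW[S]={$,a}  FOLLOW[A]={$,a}  FOLLOW[B]={$,a}  FOLLOW[C]={$,a}
round 2: done
  FOLLOW[S]={$,a}  FOLLOW[A]={$,a}  FOLLOW[B]={$,a}  FOLLOW[C]={$,a}

FOLLOW(S) = ["$", "a"]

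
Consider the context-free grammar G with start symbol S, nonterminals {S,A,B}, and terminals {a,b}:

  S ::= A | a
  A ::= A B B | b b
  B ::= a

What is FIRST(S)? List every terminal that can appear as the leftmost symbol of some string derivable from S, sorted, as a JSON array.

FIRST sets, iterate to fixpoint:
pass 1:
  A via A→b b: +{b}
  B via B→a: +{a}
  S via S→A: +{b}
  S via S→a: +{a}
  S: {a,b}  A: {b}  B: {a}
pass 2: — fixpoint
  S: {a,b}  A: {b}  B: {a}

FIRST(S) = ["a", "b"]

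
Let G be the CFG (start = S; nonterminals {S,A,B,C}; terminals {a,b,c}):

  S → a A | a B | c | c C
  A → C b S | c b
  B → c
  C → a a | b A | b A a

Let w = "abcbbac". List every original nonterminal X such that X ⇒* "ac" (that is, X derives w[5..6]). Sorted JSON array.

Convert to CNF:
  S -> T1 C | T2 A | T2 B | c
  A -> C X3 | T1 T0
  B -> c
  C -> T0 A | T0 X4 | T2 T2
  T0 -> b
  T1 -> c
  T2 -> a
  X3 -> T0 S
  X4 -> A T2

CYK table (by increasing span) (cells [i..j] with 5 ≤ i ≤ j ≤ 6 only):
  [5..5]={T2}  "a"  orig:{}
  [6..6]={B,S,T1}  "c"  orig:{B,S}
  [5..6]={S}  "ac"

Original NTs in T[5,6] deriving "ac": ["S"]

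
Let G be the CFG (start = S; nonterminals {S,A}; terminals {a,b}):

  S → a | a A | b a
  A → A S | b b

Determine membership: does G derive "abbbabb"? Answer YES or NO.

CNF form of G:
  S -> T0 T1 | T1 A | a
  A -> A S | T0 T0
  T0 -> b
  T1 -> a

Fill CYK table bottom-up:
  [0..0]={S,T1}  "a"  orig:{S}
  [1..1]={T0}  "b"  orig:{}
  [2..2]={T0}  "b"  orig:{}
  [3..3]={T0}  "b"  orig:{}
  [4..4]={S,T1}  "a"  orig:{S}
  [5..5]={T0}  "b"  orig:{}
  [6..6]={T0}  "b"  orig:{}
  [0..1]=∅  "ab"
  [1..2]={A}  "bb"
  [2..3]={A}  "bb"
  [3..4]={S}  "ba"
  [4..5]=∅  "ab"
  [5..6]={A}  "bb"
  [0..2]={S}  "abb"
  [1..3]=∅  "bbb"
  [2..4]={A}  "bba"
  [3..5]=∅  "bab"
  [4..6]={S}  "abb"
  [0..3]=∅  "abbb"
  [1..4]={A}  "bbba"
  [2..5]=∅  "bbab"
  [3..6]=∅  "babb"
  [0..4]={S}  "abbba"
  [1..5]=∅  "bbbab"
  [2..6]={A}  "bbabb"
  [0..5]=∅  "abbbab"
  [1..6]=∅  "bbbabb"
  [0..6]=∅  "abbbabb"

S ∉ T[0,6] ⇒ NO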